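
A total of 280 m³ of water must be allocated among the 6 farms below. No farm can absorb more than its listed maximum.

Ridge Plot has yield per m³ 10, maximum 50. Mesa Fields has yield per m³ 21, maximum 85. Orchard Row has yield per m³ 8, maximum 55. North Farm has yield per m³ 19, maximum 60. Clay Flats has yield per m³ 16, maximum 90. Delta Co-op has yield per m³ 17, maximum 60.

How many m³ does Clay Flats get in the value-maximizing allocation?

75

Rank by yield per m³: Mesa Fields 21 > North Farm 19 > Delta Co-op 17 > Clay Flats 16 > Ridge Plot 10 > Orchard Row 8.
Give Mesa Fields 85 to hit its cap of 85 — 195 left.
North Farm takes 60 to reach its cap of 60 — 135 left.
Delta Co-op: +60 to 60 (cap) — 75 left.
Only 75 left; Clay Flats takes them to reach 75.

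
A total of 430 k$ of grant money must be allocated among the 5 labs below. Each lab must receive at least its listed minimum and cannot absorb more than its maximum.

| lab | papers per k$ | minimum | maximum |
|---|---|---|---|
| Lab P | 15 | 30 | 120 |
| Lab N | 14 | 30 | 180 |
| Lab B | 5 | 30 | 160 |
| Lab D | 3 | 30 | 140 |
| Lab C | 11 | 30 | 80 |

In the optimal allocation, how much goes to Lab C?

70

Meeting every minimum uses 30+30+30+30+30 = 150 k$, leaving 280.
Highest papers per k$ first: Lab P 15 > Lab N 14 > Lab C 11 > Lab B 5 > Lab D 3.
Lab P: +90 to 120 (cap) — 190 left.
Give Lab N 150 more to hit its cap of 180 — 40 left.
Only 40 left; Lab C takes them to reach 70.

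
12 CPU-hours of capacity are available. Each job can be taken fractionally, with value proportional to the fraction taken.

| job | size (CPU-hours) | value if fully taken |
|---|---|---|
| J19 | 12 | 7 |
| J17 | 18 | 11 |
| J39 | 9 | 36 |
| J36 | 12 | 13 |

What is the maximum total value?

Sort by value density: J39 36/9≈4, J36 13/12≈1.08, J17 11/18≈0.611, J19 7/12≈0.583.
Take all of J39 (9 CPU-hours, value 36) → 3 CPU-hours left.
Only 3 CPU-hours remain; take 3/12 of J36 for value 13×3/12 = 3.25.
Total value = 39.25.

39.25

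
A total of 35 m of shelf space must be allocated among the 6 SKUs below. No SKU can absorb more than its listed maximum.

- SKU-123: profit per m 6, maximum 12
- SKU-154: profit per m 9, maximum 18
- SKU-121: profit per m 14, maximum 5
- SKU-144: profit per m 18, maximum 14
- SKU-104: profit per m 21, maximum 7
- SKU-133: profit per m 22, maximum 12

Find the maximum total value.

691

Order the SKUs by profit per m: SKU-133 22 > SKU-104 21 > SKU-144 18 > SKU-121 14 > SKU-154 9 > SKU-123 6.
Give SKU-133 12 to hit its cap of 12 — 23 left.
Give SKU-104 7 to hit its cap of 7 — 16 left.
SKU-144: +14 to 14 (cap) — 2 left.
Only 2 left; SKU-121 takes them to reach 2.
Total = 14×2 + 18×14 + 21×7 + 22×12 = 691.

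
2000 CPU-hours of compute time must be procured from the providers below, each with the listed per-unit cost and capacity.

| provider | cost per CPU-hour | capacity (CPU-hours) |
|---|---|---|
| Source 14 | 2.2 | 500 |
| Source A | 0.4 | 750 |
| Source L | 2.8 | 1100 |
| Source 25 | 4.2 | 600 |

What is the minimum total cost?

Fill from the cheapest provider first.
Take 750 from Source A at 0.4 ; need 1250 more.
Source 14 at 2.2: take all 500 CPU-hours ; 750 still needed.
Take 750 from Source L at 2.8 to finish.
Source 25: unused.
Cost = 750×0.4 + 500×2.2 + 750×2.8 = 3500.

3500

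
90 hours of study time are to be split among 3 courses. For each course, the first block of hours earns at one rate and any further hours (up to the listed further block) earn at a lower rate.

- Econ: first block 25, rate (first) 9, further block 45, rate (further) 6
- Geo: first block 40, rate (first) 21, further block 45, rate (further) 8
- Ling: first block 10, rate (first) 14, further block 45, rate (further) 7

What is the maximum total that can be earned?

Order all 6 blocks by rate: Geo/T1 21 > Ling/T1 14 > Econ/T1 9 > Geo/T2 8 > Ling/T2 7 > Econ/T2 6.
Geo T1 at 21: fill all 40 — 50 left.
Ling T1 at 14: fill all 10 — 40 left.
Fill Econ T1 block (25 at 9) — 15 left.
Geo/T2: +15 of 45 at 8; pool empty.
Total = 21×40 + 14×10 + 9×25 + 8×15 = 1325.

1325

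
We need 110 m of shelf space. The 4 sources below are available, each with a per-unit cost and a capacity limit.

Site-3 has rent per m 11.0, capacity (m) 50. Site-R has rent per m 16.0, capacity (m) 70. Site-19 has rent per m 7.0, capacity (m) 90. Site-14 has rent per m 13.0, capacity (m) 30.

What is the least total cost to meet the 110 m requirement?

850

Use sources in increasing cost order.
Site-19 (7.0): use full 90 ; 20 m to go.
Site-3 at 11.0: take 20 of its 50 ; requirement met.
Site-14, Site-R: unused.
Cost = 90×7.0 + 20×11.0 = 850.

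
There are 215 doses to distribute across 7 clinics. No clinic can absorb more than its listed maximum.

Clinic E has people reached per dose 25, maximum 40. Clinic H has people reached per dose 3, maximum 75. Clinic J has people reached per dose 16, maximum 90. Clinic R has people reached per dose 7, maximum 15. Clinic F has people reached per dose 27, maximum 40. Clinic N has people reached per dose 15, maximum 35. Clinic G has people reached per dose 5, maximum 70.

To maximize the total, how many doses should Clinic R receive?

Order the clinics by people reached per dose: Clinic F 27 > Clinic E 25 > Clinic J 16 > Clinic N 15 > Clinic R 7 > Clinic G 5 > Clinic H 3.
Clinic F: +40 to 40 (cap) → 175 left.
Give Clinic E 40 to hit its cap of 40 → 135 left.
Clinic J: +90 to 90 (cap) → 45 left.
Give Clinic N 35 to hit its cap of 35 → 10 left.
Only 10 left; Clinic R takes them to reach 10.

10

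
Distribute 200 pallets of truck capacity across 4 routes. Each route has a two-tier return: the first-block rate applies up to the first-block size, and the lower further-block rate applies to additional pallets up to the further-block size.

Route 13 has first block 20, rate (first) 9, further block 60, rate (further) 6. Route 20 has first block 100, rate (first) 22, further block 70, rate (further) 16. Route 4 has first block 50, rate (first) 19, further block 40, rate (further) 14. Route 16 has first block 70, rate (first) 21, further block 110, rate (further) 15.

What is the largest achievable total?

Treat each block as its own option and order by rate: Route 20/tier1 22 > Route 16/tier1 21 > Route 4/tier1 19 > Route 20/tier2 16 > Route 16/tier2 15 > Route 4/tier2 14 > Route 13/tier1 9 > Route 13/tier2 6.
Route 20/tier1 (22): +100 — 100 left.
Route 16/tier1 (21): +70 — 30 left.
Route 4 tier1 at 19: only 30 left, fill 30.
Total = 22×100 + 21×70 + 19×30 = 4240.

4240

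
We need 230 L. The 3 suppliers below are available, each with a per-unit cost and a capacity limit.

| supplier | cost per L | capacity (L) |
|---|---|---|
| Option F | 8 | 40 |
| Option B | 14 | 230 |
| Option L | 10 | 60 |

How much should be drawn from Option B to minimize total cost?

Use suppliers in increasing cost order.
Take 40 from Option F at 8 ; need 190 more.
Take 60 from Option L at 10 ; need 130 more.
Option B (14): take the remaining 130 ; done.

130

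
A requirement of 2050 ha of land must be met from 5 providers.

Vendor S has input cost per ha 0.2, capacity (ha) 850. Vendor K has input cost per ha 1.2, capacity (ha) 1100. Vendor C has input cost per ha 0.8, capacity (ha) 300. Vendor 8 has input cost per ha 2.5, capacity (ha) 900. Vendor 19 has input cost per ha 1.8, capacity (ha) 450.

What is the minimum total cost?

1490

Cheapest first:
Vendor S (0.2): use full 850 → 1200 ha to go.
Take 300 from Vendor C at 0.8 → need 900 more.
Vendor K at 1.2: take 900 of its 1100 → requirement met.
Vendor 19, Vendor 8: unused.
Cost = 850×0.2 + 300×0.8 + 900×1.2 = 1490.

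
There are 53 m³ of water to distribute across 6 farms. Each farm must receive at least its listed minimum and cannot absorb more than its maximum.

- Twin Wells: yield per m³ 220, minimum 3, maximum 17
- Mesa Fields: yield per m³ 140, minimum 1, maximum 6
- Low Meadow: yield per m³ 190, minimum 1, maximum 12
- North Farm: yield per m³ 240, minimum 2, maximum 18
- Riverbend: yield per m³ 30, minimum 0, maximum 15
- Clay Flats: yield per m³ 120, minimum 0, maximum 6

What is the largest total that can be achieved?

Meeting every minimum uses 3+1+1+2+0+0 = 7 m³, leaving 46.
Order the farms by yield per m³: North Farm 240 > Twin Wells 220 > Low Meadow 190 > Mesa Fields 140 > Clay Flats 120 > Riverbend 30.
North Farm: +16 to 18 (cap) → 30 left.
Give Twin Wells 14 more to hit its cap of 17 → 16 left.
Low Meadow takes 11 more to reach its cap of 12 → 5 left.
Give Mesa Fields 5 more to hit its cap of 6 → 0 left.
Total = 220×17 + 140×6 + 190×12 + 240×18 = 11180.

11180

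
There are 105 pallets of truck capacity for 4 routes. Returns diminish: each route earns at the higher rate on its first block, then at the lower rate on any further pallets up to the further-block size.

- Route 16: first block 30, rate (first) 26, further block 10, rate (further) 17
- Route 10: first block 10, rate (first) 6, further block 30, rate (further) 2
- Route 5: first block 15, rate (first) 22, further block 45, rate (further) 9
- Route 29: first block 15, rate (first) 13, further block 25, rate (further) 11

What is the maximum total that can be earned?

Treat each block as its own option and order by rate: Route 16/T1 26 > Route 5/T1 22 > Route 16/T2 17 > Route 29/T1 13 > Route 29/T2 11 > Route 5/T2 9 > Route 10/T1 6 > Route 10/T2 2.
Route 16/T1 (26): +30 — 75 left.
Fill Route 5 T1 block (15 at 22) — 60 left.
Route 16/T2 (17): +10 — 50 left.
Fill Route 29 T1 block (15 at 13) — 35 left.
Fill Route 29 T2 block (25 at 11) — 10 left.
10 remain; put them into Route 5 T2 at 9.
Total = 26×30 + 22×15 + 17×10 + 13×15 + 11×25 + 9×10 = 1840.

1840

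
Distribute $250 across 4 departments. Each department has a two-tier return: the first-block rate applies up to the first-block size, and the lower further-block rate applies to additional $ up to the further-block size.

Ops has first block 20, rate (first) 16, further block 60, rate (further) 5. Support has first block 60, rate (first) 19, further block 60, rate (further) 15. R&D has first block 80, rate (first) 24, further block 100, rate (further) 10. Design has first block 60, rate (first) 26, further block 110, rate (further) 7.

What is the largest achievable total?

5390

Rank every tier by rate: Design/tier1 26 > R&D/tier1 24 > Support/tier1 19 > Ops/tier1 16 > Support/tier2 15 > R&D/tier2 10 > Design/tier2 7 > Ops/tier2 5.
Design tier1 at 26: fill all 60 — 190 left.
R&D tier1 at 24: fill all 80 — 110 left.
Support tier1 at 19: fill all 60 — 50 left.
Fill Ops tier1 block (20 at 16) — 30 left.
Support tier2 at 15: only 30 left, fill 30.
Total = 26×60 + 24×80 + 19×60 + 16×20 + 15×30 = 5390.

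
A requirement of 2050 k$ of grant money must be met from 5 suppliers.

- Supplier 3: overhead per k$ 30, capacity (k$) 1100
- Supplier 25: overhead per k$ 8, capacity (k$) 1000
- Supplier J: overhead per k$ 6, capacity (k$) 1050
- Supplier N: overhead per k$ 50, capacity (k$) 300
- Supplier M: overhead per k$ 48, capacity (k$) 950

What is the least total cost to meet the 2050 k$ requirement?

14300

Fill from the cheapest supplier first.
Supplier J (6): use full 1050 → 1000 k$ to go.
Take 1000 from Supplier 25 at 8 → need 0 more.
Supplier 3, Supplier M, Supplier N: unused.
Cost = 1050×6 + 1000×8 = 14300.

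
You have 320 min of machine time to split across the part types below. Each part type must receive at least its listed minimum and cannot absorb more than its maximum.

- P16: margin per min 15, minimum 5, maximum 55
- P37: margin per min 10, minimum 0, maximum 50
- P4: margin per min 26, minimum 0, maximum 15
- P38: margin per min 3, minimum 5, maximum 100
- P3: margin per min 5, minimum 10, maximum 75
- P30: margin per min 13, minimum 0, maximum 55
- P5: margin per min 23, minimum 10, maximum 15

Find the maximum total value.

3315

Meeting every minimum uses 5+0+0+5+10+0+10 = 30 min, leaving 290.
Order the part types by margin per min: P4 26 > P5 23 > P16 15 > P30 13 > P37 10 > P3 5 > P38 3.
P4 takes 15 more to reach its cap of 15 ; 275 left.
Give P5 5 more to hit its cap of 15 ; 270 left.
P16: +50 to 55 (cap) ; 220 left.
P30: +55 to 55 (cap) ; 165 left.
Give P37 50 more to hit its cap of 50 ; 115 left.
P3: +65 to 75 (cap) ; 50 left.
P38 has room for 95 more but only 50 remain, so it gets 55.
Total = 15×55 + 10×50 + 26×15 + 3×55 + 5×75 + 13×55 + 23×15 = 3315.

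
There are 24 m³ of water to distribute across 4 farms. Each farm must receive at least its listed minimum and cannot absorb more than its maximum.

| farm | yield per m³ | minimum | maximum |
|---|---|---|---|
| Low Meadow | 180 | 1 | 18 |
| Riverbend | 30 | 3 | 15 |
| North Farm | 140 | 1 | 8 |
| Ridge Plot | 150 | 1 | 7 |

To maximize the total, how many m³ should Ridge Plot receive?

2

Meeting every minimum uses 1+3+1+1 = 6 m³, leaving 18.
Order the farms by yield per m³: Low Meadow 180 > Ridge Plot 150 > North Farm 140 > Riverbend 30.
Low Meadow takes 17 more to reach its cap of 18 ; 1 left.
Ridge Plot: +1 (room for 6) → 2. Pool exhausted.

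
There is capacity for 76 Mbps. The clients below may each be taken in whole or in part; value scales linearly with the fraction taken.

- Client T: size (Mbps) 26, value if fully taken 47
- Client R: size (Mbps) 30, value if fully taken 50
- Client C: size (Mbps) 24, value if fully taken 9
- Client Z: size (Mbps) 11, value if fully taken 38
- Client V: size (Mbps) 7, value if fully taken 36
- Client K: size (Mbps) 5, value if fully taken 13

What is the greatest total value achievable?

Rank by value-to-size ratio: Client V 36/7≈5.14, Client Z 38/11≈3.45, Client K 13/5≈2.6, Client T 47/26≈1.81, Client R 50/30≈1.67, Client C 9/24≈0.375.
Client V: take in full, 7 Mbps for value 36 → 69 left.
Take all of Client Z (11 Mbps, value 38) → 58 Mbps left.
Client K: take in full, 5 Mbps for value 13 → 53 left.
Client T: take in full, 26 Mbps for value 47 → 27 left.
Only 27 Mbps remain; take 27/30 of Client R for value 50×27/30 = 45.
Total value = 179.

179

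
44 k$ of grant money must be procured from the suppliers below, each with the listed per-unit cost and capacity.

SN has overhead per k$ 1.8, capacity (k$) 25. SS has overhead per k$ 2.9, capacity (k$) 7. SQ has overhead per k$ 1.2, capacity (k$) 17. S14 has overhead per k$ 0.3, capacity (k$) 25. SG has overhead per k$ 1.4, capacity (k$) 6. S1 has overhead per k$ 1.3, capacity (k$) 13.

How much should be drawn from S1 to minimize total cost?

Cheapest first:
S14 at 0.3: take all 25 k$ — 19 still needed.
SQ (1.2): use full 17 — 2 k$ to go.
Take 2 from S1 at 1.3 to finish.
SG, SN, SS: unused.

2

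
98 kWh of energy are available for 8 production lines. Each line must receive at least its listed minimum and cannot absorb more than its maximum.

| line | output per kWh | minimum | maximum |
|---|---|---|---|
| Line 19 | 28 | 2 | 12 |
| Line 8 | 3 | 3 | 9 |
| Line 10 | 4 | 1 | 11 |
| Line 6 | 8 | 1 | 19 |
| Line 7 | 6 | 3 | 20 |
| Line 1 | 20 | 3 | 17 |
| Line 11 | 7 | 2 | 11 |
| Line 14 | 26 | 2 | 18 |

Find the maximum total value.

1488

Meeting every minimum uses 2+3+1+1+3+3+2+2 = 17 kWh, leaving 81.
Order the production lines by output per kWh: Line 19 28 > Line 14 26 > Line 1 20 > Line 6 8 > Line 11 7 > Line 7 6 > Line 10 4 > Line 8 3.
Line 19: +10 to 12 (cap) — 71 left.
Give Line 14 16 more to hit its cap of 18 — 55 left.
Line 1: +14 to 17 (cap) — 41 left.
Line 6: +18 to 19 (cap) — 23 left.
Line 11: +9 to 11 (cap) — 14 left.
Line 7 has room for 17 more but only 14 remain, so it gets 17.
Total = 28×12 + 3×3 + 4×1 + 8×19 + 6×17 + 20×17 + 7×11 + 26×18 = 1488.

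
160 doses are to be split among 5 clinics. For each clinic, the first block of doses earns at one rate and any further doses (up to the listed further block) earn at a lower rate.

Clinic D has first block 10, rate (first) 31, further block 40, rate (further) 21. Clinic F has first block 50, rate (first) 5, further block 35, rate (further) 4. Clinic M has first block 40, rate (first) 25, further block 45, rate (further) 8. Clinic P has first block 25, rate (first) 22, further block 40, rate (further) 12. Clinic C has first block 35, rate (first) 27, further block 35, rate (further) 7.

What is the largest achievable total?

3765

Rank every tier by rate: Clinic D/tier1 31 > Clinic C/tier1 27 > Clinic M/tier1 25 > Clinic P/tier1 22 > Clinic D/tier2 21 > Clinic P/tier2 12 > Clinic M/tier2 8 > Clinic C/tier2 7 > Clinic F/tier1 5 > Clinic F/tier2 4.
Clinic D tier1 at 31: fill all 10 → 150 left.
Fill Clinic C tier1 block (35 at 27) → 115 left.
Clinic M/tier1 (25): +40 → 75 left.
Clinic P/tier1 (22): +25 → 50 left.
Clinic D tier2 at 21: fill all 40 → 10 left.
Clinic P/tier2: +10 of 40 at 12; pool empty.
Total = 31×10 + 27×35 + 25×40 + 22×25 + 21×40 + 12×10 = 3765.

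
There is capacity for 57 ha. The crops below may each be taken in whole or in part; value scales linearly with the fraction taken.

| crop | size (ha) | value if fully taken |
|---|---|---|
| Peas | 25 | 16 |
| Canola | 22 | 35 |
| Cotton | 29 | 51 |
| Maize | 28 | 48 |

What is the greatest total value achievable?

Best value per unit of size first: Cotton 51/29≈1.76, Maize 48/28≈1.71, Canola 35/22≈1.59, Peas 16/25≈0.64.
All 29 ha of Cotton fit (value 51) → 28 remain.
Take all of Maize (28 ha, value 48) → 0 ha left.
Total value = 99.

99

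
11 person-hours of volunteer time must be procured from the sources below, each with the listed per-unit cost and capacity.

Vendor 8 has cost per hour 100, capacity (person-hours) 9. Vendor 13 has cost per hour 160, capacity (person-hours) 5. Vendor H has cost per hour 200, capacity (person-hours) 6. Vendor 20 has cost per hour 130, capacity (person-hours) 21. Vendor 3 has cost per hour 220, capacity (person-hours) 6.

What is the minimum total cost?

Cheapest first:
Vendor 8 at 100: take all 9 person-hours ; 2 still needed.
Vendor 20 at 130: take 2 of its 21 ; requirement met.
Vendor 13, Vendor H, Vendor 3: unused.
Cost = 9×100 + 2×130 = 1160.

1160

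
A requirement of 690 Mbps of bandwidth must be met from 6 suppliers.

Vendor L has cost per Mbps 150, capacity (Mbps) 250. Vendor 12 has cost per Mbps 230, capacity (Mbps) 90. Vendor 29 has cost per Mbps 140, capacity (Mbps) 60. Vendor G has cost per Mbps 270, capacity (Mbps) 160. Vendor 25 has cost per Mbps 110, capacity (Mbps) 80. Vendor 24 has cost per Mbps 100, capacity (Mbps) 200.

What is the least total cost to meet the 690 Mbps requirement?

Use suppliers in increasing cost order.
Vendor 24 at 100: take all 200 Mbps → 490 still needed.
Vendor 25 (110): use full 80 → 410 Mbps to go.
Vendor 29 at 140: take all 60 Mbps → 350 still needed.
Vendor L at 150: take all 250 Mbps → 100 still needed.
Vendor 12 at 230: take all 90 Mbps → 10 still needed.
Vendor G at 270: take 10 of its 160 → requirement met.
Cost = 200×100 + 80×110 + 60×140 + 250×150 + 90×230 + 10×270 = 98100.

98100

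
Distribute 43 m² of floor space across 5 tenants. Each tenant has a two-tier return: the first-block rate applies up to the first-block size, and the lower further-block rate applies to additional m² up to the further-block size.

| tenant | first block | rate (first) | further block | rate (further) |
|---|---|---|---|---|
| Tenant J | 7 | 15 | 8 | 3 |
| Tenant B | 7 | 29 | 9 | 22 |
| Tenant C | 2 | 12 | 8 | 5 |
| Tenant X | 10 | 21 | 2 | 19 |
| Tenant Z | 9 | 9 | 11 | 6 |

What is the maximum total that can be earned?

Treat each block as its own option and order by rate: Tenant B/first 29 > Tenant B/second 22 > Tenant X/first 21 > Tenant X/second 19 > Tenant J/first 15 > Tenant C/first 12 > Tenant Z/first 9 > Tenant Z/second 6 > Tenant C/second 5 > Tenant J/second 3.
Tenant B first at 29: fill all 7 → 36 left.
Fill Tenant B second block (9 at 22) → 27 left.
Fill Tenant X first block (10 at 21) → 17 left.
Fill Tenant X second block (2 at 19) → 15 left.
Fill Tenant J first block (7 at 15) → 8 left.
Tenant C first at 12: fill all 2 → 6 left.
6 remain; put them into Tenant Z first at 9.
Total = 29×7 + 22×9 + 21×10 + 19×2 + 15×7 + 12×2 + 9×6 = 832.

832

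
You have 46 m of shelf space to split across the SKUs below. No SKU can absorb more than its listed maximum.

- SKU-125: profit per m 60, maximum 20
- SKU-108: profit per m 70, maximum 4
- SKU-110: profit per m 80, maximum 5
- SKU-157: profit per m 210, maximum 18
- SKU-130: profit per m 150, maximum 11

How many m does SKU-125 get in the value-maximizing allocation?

Rank by profit per m: SKU-157 210 > SKU-130 150 > SKU-110 80 > SKU-108 70 > SKU-125 60.
SKU-157 takes 18 to reach its cap of 18 → 28 left.
Give SKU-130 11 to hit its cap of 11 → 17 left.
SKU-110 takes 5 to reach its cap of 5 → 12 left.
SKU-108: +4 to 4 (cap) → 8 left.
Only 8 left; SKU-125 takes them to reach 8.

8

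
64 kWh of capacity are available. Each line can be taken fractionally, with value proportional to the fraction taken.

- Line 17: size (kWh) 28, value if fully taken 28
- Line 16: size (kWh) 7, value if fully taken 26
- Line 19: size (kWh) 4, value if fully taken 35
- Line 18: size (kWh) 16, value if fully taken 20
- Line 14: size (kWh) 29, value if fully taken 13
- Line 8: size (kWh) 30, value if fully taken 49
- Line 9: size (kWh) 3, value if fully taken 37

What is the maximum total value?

171

Best value per unit of size first: Line 9 37/3≈12.3, Line 19 35/4≈8.75, Line 16 26/7≈3.71, Line 8 49/30≈1.63, Line 18 20/16≈1.25, Line 17 28/28≈1, Line 14 13/29≈0.448.
All 3 kWh of Line 9 fit (value 37) ; 61 remain.
Take all of Line 19 (4 kWh, value 35) ; 57 kWh left.
All 7 kWh of Line 16 fit (value 26) ; 50 remain.
All 30 kWh of Line 8 fit (value 49) ; 20 remain.
Line 18: take in full, 16 kWh for value 20 ; 4 left.
4 kWh left: a 4/28 share of Line 17 gives 28×4/28 = 4.
Total value = 171.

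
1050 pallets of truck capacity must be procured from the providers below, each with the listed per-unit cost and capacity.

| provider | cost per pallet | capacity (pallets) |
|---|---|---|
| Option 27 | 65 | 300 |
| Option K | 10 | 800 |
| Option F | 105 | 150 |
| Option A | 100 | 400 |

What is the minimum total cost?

Cheapest first:
Option K (10): use full 800 — 250 pallets to go.
Option 27 at 65: take 250 of its 300 — requirement met.
Option A, Option F: unused.
Cost = 800×10 + 250×65 = 24250.

24250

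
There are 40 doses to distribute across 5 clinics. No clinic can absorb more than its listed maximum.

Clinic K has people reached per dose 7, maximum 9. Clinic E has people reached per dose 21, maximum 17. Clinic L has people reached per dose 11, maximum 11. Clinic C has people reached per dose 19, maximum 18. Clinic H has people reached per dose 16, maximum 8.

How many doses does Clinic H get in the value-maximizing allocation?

Order the clinics by people reached per dose: Clinic E 21 > Clinic C 19 > Clinic H 16 > Clinic L 11 > Clinic K 7.
Clinic E: +17 to 17 (cap) ; 23 left.
Clinic C: +18 to 18 (cap) ; 5 left.
Only 5 left; Clinic H takes them to reach 5.

5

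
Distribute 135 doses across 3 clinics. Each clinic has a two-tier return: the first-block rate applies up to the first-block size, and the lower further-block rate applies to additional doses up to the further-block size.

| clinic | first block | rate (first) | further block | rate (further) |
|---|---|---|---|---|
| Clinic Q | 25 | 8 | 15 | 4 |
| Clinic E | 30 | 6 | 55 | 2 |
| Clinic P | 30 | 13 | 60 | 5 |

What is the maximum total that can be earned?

Treat each block as its own option and order by rate: Clinic P/first 13 > Clinic Q/first 8 > Clinic E/first 6 > Clinic P/second 5 > Clinic Q/second 4 > Clinic E/second 2.
Fill Clinic P first block (30 at 13) ; 105 left.
Clinic Q first at 8: fill all 25 ; 80 left.
Clinic E/first (6): +30 ; 50 left.
50 remain; put them into Clinic P second at 5.
Total = 13×30 + 8×25 + 6×30 + 5×50 = 1020.

1020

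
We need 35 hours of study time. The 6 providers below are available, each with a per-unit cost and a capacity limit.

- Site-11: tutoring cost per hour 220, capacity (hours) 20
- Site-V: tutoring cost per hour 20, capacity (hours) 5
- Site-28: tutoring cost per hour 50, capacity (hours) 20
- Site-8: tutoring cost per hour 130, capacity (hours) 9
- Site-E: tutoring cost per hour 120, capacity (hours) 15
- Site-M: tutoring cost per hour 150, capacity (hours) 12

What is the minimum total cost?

Cheapest first:
Site-V at 20: take all 5 hours — 30 still needed.
Take 20 from Site-28 at 50 — need 10 more.
Site-E (120): take the remaining 10 — done.
Site-8, Site-M, Site-11: unused.
Cost = 5×20 + 20×50 + 10×120 = 2300.

2300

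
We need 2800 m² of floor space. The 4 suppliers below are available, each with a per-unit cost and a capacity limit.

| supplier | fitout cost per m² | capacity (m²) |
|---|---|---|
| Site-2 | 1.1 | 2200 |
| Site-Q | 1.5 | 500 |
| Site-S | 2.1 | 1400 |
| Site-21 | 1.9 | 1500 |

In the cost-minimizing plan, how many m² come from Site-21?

100

Cheapest first:
Take 2200 from Site-2 at 1.1 — need 600 more.
Take 500 from Site-Q at 1.5 — need 100 more.
Site-21 (1.9): take the remaining 100 — done.
Site-S: unused.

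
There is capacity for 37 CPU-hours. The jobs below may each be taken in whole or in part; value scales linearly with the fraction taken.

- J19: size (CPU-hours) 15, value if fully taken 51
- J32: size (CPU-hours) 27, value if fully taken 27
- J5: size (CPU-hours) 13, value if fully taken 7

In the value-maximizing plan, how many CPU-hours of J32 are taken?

Rank by value-to-size ratio: J19 51/15≈3.4, J32 27/27≈1, J5 7/13≈0.538.
All 15 CPU-hours of J19 fit (value 51) → 22 remain.
Only 22 CPU-hours remain; take 22/27 of J32 for value 27×22/27 = 22.

22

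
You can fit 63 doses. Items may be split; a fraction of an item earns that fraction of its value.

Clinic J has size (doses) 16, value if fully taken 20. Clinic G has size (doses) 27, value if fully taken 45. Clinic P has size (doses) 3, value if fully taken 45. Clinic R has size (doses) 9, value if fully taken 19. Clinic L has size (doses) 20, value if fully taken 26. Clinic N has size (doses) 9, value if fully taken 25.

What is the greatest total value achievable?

Rank by value-to-size ratio: Clinic P 45/3≈15, Clinic N 25/9≈2.78, Clinic R 19/9≈2.11, Clinic G 45/27≈1.67, Clinic L 26/20≈1.3, Clinic J 20/16≈1.25.
Clinic P: take in full, 3 doses for value 45 ; 60 left.
Clinic N: take in full, 9 doses for value 25 ; 51 left.
Clinic R: take in full, 9 doses for value 19 ; 42 left.
Take all of Clinic G (27 doses, value 45) ; 15 doses left.
15 doses left: a 15/20 share of Clinic L gives 26×15/20 = 19.5.
Total value = 153.5.

153.5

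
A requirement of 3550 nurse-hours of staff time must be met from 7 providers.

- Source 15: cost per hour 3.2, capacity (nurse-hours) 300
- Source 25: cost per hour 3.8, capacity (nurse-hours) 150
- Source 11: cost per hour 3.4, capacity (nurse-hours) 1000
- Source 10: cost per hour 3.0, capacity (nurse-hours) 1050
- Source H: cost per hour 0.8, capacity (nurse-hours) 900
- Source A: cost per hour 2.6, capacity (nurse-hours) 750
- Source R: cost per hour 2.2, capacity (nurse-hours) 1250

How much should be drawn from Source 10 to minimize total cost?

Cheapest first:
Take 900 from Source H at 0.8 → need 2650 more.
Source R at 2.2: take all 1250 nurse-hours → 1400 still needed.
Take 750 from Source A at 2.6 → need 650 more.
Take 650 from Source 10 at 3.0 to finish.
Source 15, Source 11, Source 25: unused.

650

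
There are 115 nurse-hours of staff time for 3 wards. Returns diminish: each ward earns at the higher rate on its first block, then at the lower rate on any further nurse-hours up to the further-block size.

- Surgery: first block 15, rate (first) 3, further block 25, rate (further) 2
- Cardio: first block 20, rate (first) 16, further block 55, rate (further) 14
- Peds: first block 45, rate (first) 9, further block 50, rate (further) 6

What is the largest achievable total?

1450

Treat each block as its own option and order by rate: Cardio/T1 16 > Cardio/T2 14 > Peds/T1 9 > Peds/T2 6 > Surgery/T1 3 > Surgery/T2 2.
Cardio/T1 (16): +20 — 95 left.
Cardio T2 at 14: fill all 55 — 40 left.
Peds/T1: +40 of 45 at 9; pool empty.
Total = 16×20 + 14×55 + 9×40 = 1450.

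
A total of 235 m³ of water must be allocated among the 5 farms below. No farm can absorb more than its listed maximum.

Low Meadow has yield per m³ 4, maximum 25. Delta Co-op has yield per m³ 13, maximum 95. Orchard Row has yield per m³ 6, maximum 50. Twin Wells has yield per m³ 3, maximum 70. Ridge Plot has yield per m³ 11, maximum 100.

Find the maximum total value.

Order the farms by yield per m³: Delta Co-op 13 > Ridge Plot 11 > Orchard Row 6 > Low Meadow 4 > Twin Wells 3.
Delta Co-op: +95 to 95 (cap) → 140 left.
Give Ridge Plot 100 to hit its cap of 100 → 40 left.
Orchard Row has room for 50 but only 40 remain, so it gets 40.
Total = 13×95 + 6×40 + 11×100 = 2575.

2575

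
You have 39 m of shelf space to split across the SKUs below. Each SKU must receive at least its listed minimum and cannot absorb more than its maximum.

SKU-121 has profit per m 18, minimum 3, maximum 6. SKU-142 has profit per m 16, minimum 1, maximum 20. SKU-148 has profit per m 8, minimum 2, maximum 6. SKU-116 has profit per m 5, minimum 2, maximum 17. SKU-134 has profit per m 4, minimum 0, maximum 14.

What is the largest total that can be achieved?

Meeting every minimum uses 3+1+2+2+0 = 8 m, leaving 31.
Order the SKUs by profit per m: SKU-121 18 > SKU-142 16 > SKU-148 8 > SKU-116 5 > SKU-134 4.
SKU-121: +3 to 6 (cap) — 28 left.
SKU-142 takes 19 more to reach its cap of 20 — 9 left.
SKU-148: +4 to 6 (cap) — 5 left.
SKU-116 has room for 15 more but only 5 remain, so it gets 7.
Total = 18×6 + 16×20 + 8×6 + 5×7 = 511.

511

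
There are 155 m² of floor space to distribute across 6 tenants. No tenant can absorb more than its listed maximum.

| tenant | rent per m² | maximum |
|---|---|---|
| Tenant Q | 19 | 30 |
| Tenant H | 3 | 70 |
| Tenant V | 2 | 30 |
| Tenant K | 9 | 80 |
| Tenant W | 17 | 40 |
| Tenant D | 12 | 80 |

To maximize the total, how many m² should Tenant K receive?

5

Highest rent per m² first: Tenant Q 19 > Tenant W 17 > Tenant D 12 > Tenant K 9 > Tenant H 3 > Tenant V 2.
Tenant Q: +30 to 30 (cap) — 125 left.
Give Tenant W 40 to hit its cap of 40 — 85 left.
Tenant D takes 80 to reach its cap of 80 — 5 left.
Only 5 left; Tenant K takes them to reach 5.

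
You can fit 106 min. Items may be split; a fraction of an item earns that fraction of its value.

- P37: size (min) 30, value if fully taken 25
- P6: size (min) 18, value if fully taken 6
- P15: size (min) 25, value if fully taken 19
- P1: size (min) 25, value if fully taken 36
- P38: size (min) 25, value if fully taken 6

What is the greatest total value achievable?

Rank by value-to-size ratio: P1 36/25≈1.44, P37 25/30≈0.833, P15 19/25≈0.76, P6 6/18≈0.333, P38 6/25≈0.24.
All 25 min of P1 fit (value 36) — 81 remain.
All 30 min of P37 fit (value 25) — 51 remain.
All 25 min of P15 fit (value 19) — 26 remain.
P6: take in full, 18 min for value 6 — 8 left.
Fill the last 8 min with part of P38: 8/25 of it earns 1.92.
Total value = 87.92.

87.92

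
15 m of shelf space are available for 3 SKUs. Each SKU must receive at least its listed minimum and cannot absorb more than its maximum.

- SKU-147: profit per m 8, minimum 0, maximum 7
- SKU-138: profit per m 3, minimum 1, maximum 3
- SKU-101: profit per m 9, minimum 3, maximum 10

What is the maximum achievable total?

125

Meeting every minimum uses 0+1+3 = 4 m, leaving 11.
Highest profit per m first: SKU-101 9 > SKU-147 8 > SKU-138 3.
SKU-101: +7 to 10 (cap) — 4 left.
SKU-147: +4 (room for 7) → 4. Pool exhausted.
Total = 8×4 + 3×1 + 9×10 = 125.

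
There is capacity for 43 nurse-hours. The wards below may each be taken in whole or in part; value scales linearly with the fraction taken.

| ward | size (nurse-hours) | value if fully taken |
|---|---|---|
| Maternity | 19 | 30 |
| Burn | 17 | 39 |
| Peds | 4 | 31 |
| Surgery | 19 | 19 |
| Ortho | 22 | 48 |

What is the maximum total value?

118

Best value per unit of size first: Peds 31/4≈7.75, Burn 39/17≈2.29, Ortho 48/22≈2.18, Maternity 30/19≈1.58, Surgery 19/19≈1.
Peds: take in full, 4 nurse-hours for value 31 ; 39 left.
Burn: take in full, 17 nurse-hours for value 39 ; 22 left.
Ortho: take in full, 22 nurse-hours for value 48 ; 0 left.
Total value = 118.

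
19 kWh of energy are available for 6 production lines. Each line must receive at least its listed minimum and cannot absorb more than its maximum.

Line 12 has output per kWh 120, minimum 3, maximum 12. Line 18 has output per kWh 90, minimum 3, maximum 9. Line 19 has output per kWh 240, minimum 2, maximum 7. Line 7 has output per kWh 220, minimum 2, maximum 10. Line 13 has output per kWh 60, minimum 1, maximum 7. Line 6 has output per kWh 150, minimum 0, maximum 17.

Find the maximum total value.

3470

Meeting every minimum uses 3+3+2+2+1+0 = 11 kWh, leaving 8.
Rank by output per kWh: Line 19 240 > Line 7 220 > Line 6 150 > Line 12 120 > Line 18 90 > Line 13 60.
Line 19 takes 5 more to reach its cap of 7 ; 3 left.
Line 7 has room for 8 more but only 3 remain, so it gets 5.
Total = 120×3 + 90×3 + 240×7 + 220×5 + 60×1 = 3470.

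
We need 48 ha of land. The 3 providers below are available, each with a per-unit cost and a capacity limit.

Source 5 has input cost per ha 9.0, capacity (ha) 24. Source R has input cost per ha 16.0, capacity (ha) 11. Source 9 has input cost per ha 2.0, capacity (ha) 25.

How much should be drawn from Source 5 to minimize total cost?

Cheapest first:
Take 25 from Source 9 at 2.0 → need 23 more.
Take 23 from Source 5 at 9.0 to finish.
Source R: unused.

23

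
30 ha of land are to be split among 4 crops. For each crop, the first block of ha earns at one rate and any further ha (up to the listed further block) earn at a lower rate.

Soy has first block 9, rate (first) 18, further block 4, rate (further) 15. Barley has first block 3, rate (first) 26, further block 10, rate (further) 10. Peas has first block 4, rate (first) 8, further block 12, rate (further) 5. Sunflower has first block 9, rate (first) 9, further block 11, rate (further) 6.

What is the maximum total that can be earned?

436

Treat each block as its own option and order by rate: Barley/tier1 26 > Soy/tier1 18 > Soy/tier2 15 > Barley/tier2 10 > Sunflower/tier1 9 > Peas/tier1 8 > Sunflower/tier2 6 > Peas/tier2 5.
Barley tier1 at 26: fill all 3 → 27 left.
Soy tier1 at 18: fill all 9 → 18 left.
Soy tier2 at 15: fill all 4 → 14 left.
Fill Barley tier2 block (10 at 10) → 4 left.
4 remain; put them into Sunflower tier1 at 9.
Total = 26×3 + 18×9 + 15×4 + 10×10 + 9×4 = 436.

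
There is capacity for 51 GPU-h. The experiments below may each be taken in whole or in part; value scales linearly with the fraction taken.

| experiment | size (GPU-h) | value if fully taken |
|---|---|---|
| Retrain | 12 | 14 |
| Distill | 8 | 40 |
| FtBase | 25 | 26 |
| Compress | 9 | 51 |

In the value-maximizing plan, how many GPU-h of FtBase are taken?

22

Sort by value density: Compress 51/9≈5.67, Distill 40/8≈5, Retrain 14/12≈1.17, FtBase 26/25≈1.04.
Compress: take in full, 9 GPU-h for value 51 → 42 left.
Distill: take in full, 8 GPU-h for value 40 → 34 left.
Retrain: take in full, 12 GPU-h for value 14 → 22 left.
Fill the last 22 GPU-h with part of FtBase: 22/25 of it earns 22.88.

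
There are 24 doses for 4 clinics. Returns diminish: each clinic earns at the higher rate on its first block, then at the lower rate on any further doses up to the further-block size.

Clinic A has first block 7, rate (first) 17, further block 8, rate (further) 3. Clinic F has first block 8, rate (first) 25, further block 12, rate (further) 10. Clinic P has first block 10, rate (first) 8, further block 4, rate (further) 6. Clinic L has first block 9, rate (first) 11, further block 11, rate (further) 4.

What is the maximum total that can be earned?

Order all 8 blocks by rate: Clinic F/first 25 > Clinic A/first 17 > Clinic L/first 11 > Clinic F/second 10 > Clinic P/first 8 > Clinic P/second 6 > Clinic L/second 4 > Clinic A/second 3.
Clinic F/first (25): +8 — 16 left.
Clinic A/first (17): +7 — 9 left.
Clinic L/first (11): +9 — 0 left.
Total = 25×8 + 17×7 + 11×9 = 418.

418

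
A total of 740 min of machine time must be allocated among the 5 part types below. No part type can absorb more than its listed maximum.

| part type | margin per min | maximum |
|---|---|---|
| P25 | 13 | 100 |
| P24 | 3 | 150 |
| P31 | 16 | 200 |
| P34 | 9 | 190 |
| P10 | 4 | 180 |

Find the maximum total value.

7140

Highest margin per min first: P31 16 > P25 13 > P34 9 > P10 4 > P24 3.
P31: +200 to 200 (cap) — 540 left.
P25: +100 to 100 (cap) — 440 left.
P34 takes 190 to reach its cap of 190 — 250 left.
P10: +180 to 180 (cap) — 70 left.
P24 has room for 150 but only 70 remain, so it gets 70.
Total = 13×100 + 3×70 + 16×200 + 9×190 + 4×180 = 7140.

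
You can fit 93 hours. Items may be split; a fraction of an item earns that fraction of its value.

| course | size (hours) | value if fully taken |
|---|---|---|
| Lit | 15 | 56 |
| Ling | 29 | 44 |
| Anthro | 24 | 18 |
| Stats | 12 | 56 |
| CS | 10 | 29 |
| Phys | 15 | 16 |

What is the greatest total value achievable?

Sort by value density: Stats 56/12≈4.67, Lit 56/15≈3.73, CS 29/10≈2.9, Ling 44/29≈1.52, Phys 16/15≈1.07, Anthro 18/24≈0.75.
Take all of Stats (12 hours, value 56) ; 81 hours left.
All 15 hours of Lit fit (value 56) ; 66 remain.
All 10 hours of CS fit (value 29) ; 56 remain.
Take all of Ling (29 hours, value 44) ; 27 hours left.
Phys: take in full, 15 hours for value 16 ; 12 left.
Only 12 hours remain; take 12/24 of Anthro for value 18×12/24 = 9.
Total value = 210.

210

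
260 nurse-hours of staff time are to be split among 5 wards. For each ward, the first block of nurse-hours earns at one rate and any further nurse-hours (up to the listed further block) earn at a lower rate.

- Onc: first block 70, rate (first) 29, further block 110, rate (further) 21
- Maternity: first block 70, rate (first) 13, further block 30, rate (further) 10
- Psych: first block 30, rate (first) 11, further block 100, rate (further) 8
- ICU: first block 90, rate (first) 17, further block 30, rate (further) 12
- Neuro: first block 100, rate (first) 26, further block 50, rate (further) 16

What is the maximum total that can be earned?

Rank every tier by rate: Onc/first 29 > Neuro/first 26 > Onc/second 21 > ICU/first 17 > Neuro/second 16 > Maternity/first 13 > ICU/second 12 > Psych/first 11 > Maternity/second 10 > Psych/second 8.
Onc/first (29): +70 — 190 left.
Neuro/first (26): +100 — 90 left.
90 remain; put them into Onc second at 21.
Total = 29×70 + 26×100 + 21×90 = 6520.

6520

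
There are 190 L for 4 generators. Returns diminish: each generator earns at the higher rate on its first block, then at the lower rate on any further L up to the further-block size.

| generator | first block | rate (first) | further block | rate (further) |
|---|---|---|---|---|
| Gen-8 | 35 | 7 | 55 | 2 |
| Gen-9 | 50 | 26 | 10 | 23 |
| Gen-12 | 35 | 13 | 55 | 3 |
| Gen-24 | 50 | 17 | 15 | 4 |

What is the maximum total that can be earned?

3120

Order all 8 blocks by rate: Gen-9/first 26 > Gen-9/second 23 > Gen-24/first 17 > Gen-12/first 13 > Gen-8/first 7 > Gen-24/second 4 > Gen-12/second 3 > Gen-8/second 2.
Gen-9 first at 26: fill all 50 ; 140 left.
Gen-9/second (23): +10 ; 130 left.
Gen-24 first at 17: fill all 50 ; 80 left.
Gen-12/first (13): +35 ; 45 left.
Gen-8 first at 7: fill all 35 ; 10 left.
10 remain; put them into Gen-24 second at 4.
Total = 26×50 + 23×10 + 17×50 + 13×35 + 7×35 + 4×10 = 3120.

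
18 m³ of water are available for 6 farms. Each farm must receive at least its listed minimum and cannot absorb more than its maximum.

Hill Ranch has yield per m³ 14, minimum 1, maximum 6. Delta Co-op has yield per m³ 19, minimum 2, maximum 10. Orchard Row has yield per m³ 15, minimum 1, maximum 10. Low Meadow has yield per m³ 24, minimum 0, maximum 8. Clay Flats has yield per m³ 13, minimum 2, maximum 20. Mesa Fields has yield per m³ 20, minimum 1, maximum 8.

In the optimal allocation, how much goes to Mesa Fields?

Meeting every minimum uses 1+2+1+0+2+1 = 7 m³, leaving 11.
Highest yield per m³ first: Low Meadow 24 > Mesa Fields 20 > Delta Co-op 19 > Orchard Row 15 > Hill Ranch 14 > Clay Flats 13.
Give Low Meadow 8 more to hit its cap of 8 ; 3 left.
Mesa Fields has room for 7 more but only 3 remain, so it gets 4.

4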